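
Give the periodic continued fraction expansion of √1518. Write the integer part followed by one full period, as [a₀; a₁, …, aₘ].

[38; 1, 24, 1, 76]

a₀ = ⌊√1518⌋ = 38.
With m₀=0, d₀=1 and mₖ₊₁ = dₖaₖ − mₖ, dₖ₊₁ = (n − mₖ₊₁²)/dₖ, aₖ₊₁ = ⌊(a₀+mₖ₊₁)/dₖ₊₁⌋:
  k=1: m=38, d=74, a=1
  k=2: m=36, d=3, a=24
  k=3: m=36, d=74, a=1
  k=4: m=38, d=1, a=76
d=1 and a=2a₀=76 at k=4, so the next step gives (m, d) = (38, 74) again — its k=1 value — and the period has length 4.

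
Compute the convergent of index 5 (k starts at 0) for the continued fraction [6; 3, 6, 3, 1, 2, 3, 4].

1377/218

Using pₖ = aₖpₖ₋₁ + pₖ₋₂, qₖ = aₖqₖ₋₁ + qₖ₋₂ (with p₋₁=1, p₋₂=0, q₋₁=0, q₋₂=1):
  k=0: a=6, p=6, q=1
  k=1: a=3, p=19, q=3
  k=2: a=6, p=120, q=19
  k=3: a=3, p=379, q=60
  k=4: a=1, p=499, q=79
  k=5: a=2, p=1377, q=218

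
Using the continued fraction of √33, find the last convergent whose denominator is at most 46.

247/43

√33 = [5; 1, 2, 1, 10, …] (period length 4).
Convergents:
  p_0/q_0 = 5/1
  p_1/q_1 = 6/1
  p_2/q_2 = 17/3
  p_3/q_3 = 23/4
  p_4/q_4 = 247/43
  p_5/q_5 = 270/47
q_4 = 43 ≤ 46 < 47 = q_5, so the answer is 247/43.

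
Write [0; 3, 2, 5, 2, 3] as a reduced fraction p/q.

83/287

Fold from the inside: start with 3/1.
  2 + 1/3 = 7/3
  5 + 3/7 = 38/7
  2 + 7/38 = 83/38
  3 + 38/83 = 287/83
  0 + 83/287 = 83/287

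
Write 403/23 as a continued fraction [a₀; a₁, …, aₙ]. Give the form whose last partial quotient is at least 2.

403 = 17·23 + 12
23 = 1·12 + 11
12 = 1·11 + 1
11 = 11·1 + 0  (stop)
So 403/23 = [17; 1, 1, 11].

[17; 1, 1, 11]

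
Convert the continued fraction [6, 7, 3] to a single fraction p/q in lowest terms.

Fold from the inside: start with 3/1.
  7 + 1/3 = 22/3
  6 + 3/22 = 135/22

135/22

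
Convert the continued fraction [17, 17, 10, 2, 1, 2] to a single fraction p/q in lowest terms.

Fold from the inside: start with 2/1.
  1 + 1/2 = 3/2
  2 + 2/3 = 8/3
  10 + 3/8 = 83/8
  17 + 8/83 = 1419/83
  17 + 83/1419 = 24206/1419

24206/1419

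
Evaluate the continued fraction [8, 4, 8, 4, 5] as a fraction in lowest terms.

5877/713

Fold from the inside: start with 5/1.
  4 + 1/5 = 21/5
  8 + 5/21 = 173/21
  4 + 21/173 = 713/173
  8 + 173/713 = 5877/713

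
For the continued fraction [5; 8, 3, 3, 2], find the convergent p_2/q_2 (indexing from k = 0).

Using pₖ = aₖpₖ₋₁ + pₖ₋₂, qₖ = aₖqₖ₋₁ + qₖ₋₂ (with p₋₁=1, p₋₂=0, q₋₁=0, q₋₂=1):
  k=0: a=5, p=5, q=1
  k=1: a=8, p=41, q=8
  k=2: a=3, p=128, q=25

128/25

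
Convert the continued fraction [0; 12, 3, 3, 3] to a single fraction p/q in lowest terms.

33/406

Fold from the inside: start with 3/1.
  3 + 1/3 = 10/3
  3 + 3/10 = 33/10
  12 + 10/33 = 406/33
  0 + 33/406 = 33/406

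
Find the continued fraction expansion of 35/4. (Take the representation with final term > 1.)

[8; 1, 3]

35 = 8*4 + 3
4 = 1*3 + 1
3 = 3*1 + 0  (stop)
So 35/4 = [8; 1, 3].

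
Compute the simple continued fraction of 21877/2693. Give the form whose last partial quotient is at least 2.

[8; 8, 11, 2, 14]

21877 = 8×2693 + 333
2693 = 8×333 + 29
333 = 11×29 + 14
29 = 2×14 + 1
14 = 14×1 + 0  (stop)
So 21877/2693 = [8; 8, 11, 2, 14].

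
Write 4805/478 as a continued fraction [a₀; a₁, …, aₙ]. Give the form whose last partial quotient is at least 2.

[10; 19, 8, 3]

4805 = 10*478 + 25
478 = 19*25 + 3
25 = 8*3 + 1
3 = 3*1 + 0  (stop)
So 4805/478 = [10; 19, 8, 3].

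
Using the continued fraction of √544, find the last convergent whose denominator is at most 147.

2449/105

√544 = [23; 3, 11, 3, 46, …] (period length 4).
Convergents:
  p_0/q_0 = 23/1
  p_1/q_1 = 70/3
  p_2/q_2 = 793/34
  p_3/q_3 = 2449/105
  p_4/q_4 = 113447/4864
q_3 = 105 ≤ 147 < 4864 = q_4, so the answer is 2449/105.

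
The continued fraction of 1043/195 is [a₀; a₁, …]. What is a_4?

1

1043 = 5·195 + 68   →  a_0 = 5
195 = 2·68 + 59   →  a_1 = 2
68 = 1·59 + 9   →  a_2 = 1
59 = 6·9 + 5   →  a_3 = 6
9 = 1·5 + 4   →  a_4 = 1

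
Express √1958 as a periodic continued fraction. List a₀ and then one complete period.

[44; 4, 88]

a₀ = ⌊√1958⌋ = 44.
With m₀=0, d₀=1 and mₖ₊₁ = dₖaₖ − mₖ, dₖ₊₁ = (n − mₖ₊₁²)/dₖ, aₖ₊₁ = ⌊(a₀+mₖ₊₁)/dₖ₊₁⌋:
  k=1: m=44, d=22, a=4
  k=2: m=44, d=1, a=88
d=1 and a=2a₀=88 at k=2, so the next step gives (m, d) = (44, 22) again — its k=1 value — and the period has length 2.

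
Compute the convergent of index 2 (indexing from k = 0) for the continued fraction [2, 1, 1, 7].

Using pₖ = aₖpₖ₋₁ + pₖ₋₂, qₖ = aₖqₖ₋₁ + qₖ₋₂ (with p₋₁=1, p₋₂=0, q₋₁=0, q₋₂=1):
  k=0: a=2, p=2, q=1
  k=1: a=1, p=3, q=1
  k=2: a=1, p=5, q=2

5/2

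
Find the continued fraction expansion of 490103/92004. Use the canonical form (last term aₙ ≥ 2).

[5; 3, 17, 7, 13, 19]

490103 = 5×92004 + 30083
92004 = 3×30083 + 1755
30083 = 17×1755 + 248
1755 = 7×248 + 19
248 = 13×19 + 1
19 = 19×1 + 0  (stop)
So 490103/92004 = [5; 3, 17, 7, 13, 19].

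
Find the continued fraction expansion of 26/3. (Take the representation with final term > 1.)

[8; 1, 2]

26 = 8·3 + 2
3 = 1·2 + 1
2 = 2·1 + 0  (stop)
So 26/3 = [8; 1, 2].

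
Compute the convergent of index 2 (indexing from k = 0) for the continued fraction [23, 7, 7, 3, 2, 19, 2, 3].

Using pₖ = aₖpₖ₋₁ + pₖ₋₂, qₖ = aₖqₖ₋₁ + qₖ₋₂ (with p₋₁=1, p₋₂=0, q₋₁=0, q₋₂=1):
  k=0: a=23, p=23, q=1
  k=1: a=7, p=162, q=7
  k=2: a=7, p=1157, q=50

1157/50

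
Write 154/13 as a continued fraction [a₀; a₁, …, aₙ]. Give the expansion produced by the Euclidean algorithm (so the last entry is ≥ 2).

[11; 1, 5, 2]

154 = 11×13 + 11
13 = 1×11 + 2
11 = 5×2 + 1
2 = 2×1 + 0  (stop)
So 154/13 = [11; 1, 5, 2].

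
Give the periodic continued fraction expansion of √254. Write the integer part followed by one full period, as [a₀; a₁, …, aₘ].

[15; 1, 14, 1, 30]

a₀ = ⌊√254⌋ = 15.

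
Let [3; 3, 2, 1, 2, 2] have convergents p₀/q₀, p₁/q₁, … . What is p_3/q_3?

Using pₖ = aₖpₖ₋₁ + pₖ₋₂, qₖ = aₖqₖ₋₁ + qₖ₋₂ (with p₋₁=1, p₋₂=0, q₋₁=0, q₋₂=1):
  k=0: a=3, p=3, q=1
  k=1: a=3, p=10, q=3
  k=2: a=2, p=23, q=7
  k=3: a=1, p=33, q=10

33/10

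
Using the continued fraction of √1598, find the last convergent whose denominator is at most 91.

√1598 = [39; 1, 38, 1, 78, …] (period length 4).
Convergents:
  p_0/q_0 = 39/1
  p_1/q_1 = 40/1
  p_2/q_2 = 1559/39
  p_3/q_3 = 1599/40
  p_4/q_4 = 126281/3159
q_3 = 40 ≤ 91 < 3159 = q_4, so the answer is 1599/40.

1599/40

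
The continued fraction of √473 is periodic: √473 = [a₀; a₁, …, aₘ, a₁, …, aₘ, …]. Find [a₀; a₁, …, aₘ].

a₀ = ⌊√473⌋ = 21.

[21; 1, 2, 1, 42]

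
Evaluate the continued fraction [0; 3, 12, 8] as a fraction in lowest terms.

97/299

Using pₖ = aₖpₖ₋₁ + pₖ₋₂ and qₖ = aₖqₖ₋₁ + qₖ₋₂:
  k=0: a=0, p=0, q=1
  k=1: a=3, p=1, q=3
  k=2: a=12, p=12, q=37
  k=3: a=8, p=97, q=299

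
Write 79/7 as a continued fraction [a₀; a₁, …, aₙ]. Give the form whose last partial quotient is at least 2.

[11; 3, 2]

79 = 11·7 + 2
7 = 3·2 + 1
2 = 2·1 + 0  (stop)
So 79/7 = [11; 3, 2].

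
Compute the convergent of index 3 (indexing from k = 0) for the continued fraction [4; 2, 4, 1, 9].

49/11

Using pₖ = aₖpₖ₋₁ + pₖ₋₂, qₖ = aₖqₖ₋₁ + qₖ₋₂ (with p₋₁=1, p₋₂=0, q₋₁=0, q₋₂=1):
  k=0: a=4, p=4, q=1
  k=1: a=2, p=9, q=2
  k=2: a=4, p=40, q=9
  k=3: a=1, p=49, q=11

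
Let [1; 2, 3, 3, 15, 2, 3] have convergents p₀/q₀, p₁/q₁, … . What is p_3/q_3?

33/23

Using pₖ = aₖpₖ₋₁ + pₖ₋₂, qₖ = aₖqₖ₋₁ + qₖ₋₂ (with p₋₁=1, p₋₂=0, q₋₁=0, q₋₂=1):
  k=0: a=1, p=1, q=1
  k=1: a=2, p=3, q=2
  k=2: a=3, p=10, q=7
  k=3: a=3, p=33, q=23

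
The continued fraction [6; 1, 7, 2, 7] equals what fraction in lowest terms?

874/127

Using pₖ = aₖpₖ₋₁ + pₖ₋₂ and qₖ = aₖqₖ₋₁ + qₖ₋₂:
  k=0: a=6, p=6, q=1
  k=1: a=1, p=7, q=1
  k=2: a=7, p=55, q=8
  k=3: a=2, p=117, q=17
  k=4: a=7, p=874, q=127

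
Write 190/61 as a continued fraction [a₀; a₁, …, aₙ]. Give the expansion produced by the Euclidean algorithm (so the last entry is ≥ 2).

190 = 3·61 + 7
61 = 8·7 + 5
7 = 1·5 + 2
5 = 2·2 + 1
2 = 2·1 + 0  (stop)
So 190/61 = [3; 8, 1, 2, 2].

[3; 8, 1, 2, 2]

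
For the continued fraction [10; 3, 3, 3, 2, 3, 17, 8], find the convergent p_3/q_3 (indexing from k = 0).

Using pₖ = aₖpₖ₋₁ + pₖ₋₂, qₖ = aₖqₖ₋₁ + qₖ₋₂ (with p₋₁=1, p₋₂=0, q₋₁=0, q₋₂=1):
  k=0: a=10, p=10, q=1
  k=1: a=3, p=31, q=3
  k=2: a=3, p=103, q=10
  k=3: a=3, p=340, q=33

340/33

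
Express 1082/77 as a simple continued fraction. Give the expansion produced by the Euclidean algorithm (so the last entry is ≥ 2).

1082 = 14*77 + 4
77 = 19*4 + 1
4 = 4*1 + 0  (stop)
So 1082/77 = [14; 19, 4].

[14; 19, 4]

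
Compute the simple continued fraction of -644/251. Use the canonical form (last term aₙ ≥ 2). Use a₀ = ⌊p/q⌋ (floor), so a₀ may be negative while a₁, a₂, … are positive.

-644 = -3×251 + 109
251 = 2×109 + 33
109 = 3×33 + 10
33 = 3×10 + 3
10 = 3×3 + 1
3 = 3×1 + 0  (stop)
So -644/251 = [-3; 2, 3, 3, 3, 3].

[-3; 2, 3, 3, 3, 3]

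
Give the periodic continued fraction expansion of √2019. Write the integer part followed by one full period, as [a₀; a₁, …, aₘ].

a₀ = ⌊√2019⌋ = 44.

[44; 1, 13, 1, 88]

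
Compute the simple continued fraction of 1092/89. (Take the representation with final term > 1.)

[12; 3, 1, 2, 2, 3]

1092 = 12·89 + 24
89 = 3·24 + 17
24 = 1·17 + 7
17 = 2·7 + 3
7 = 2·3 + 1
3 = 3·1 + 0  (stop)
So 1092/89 = [12; 3, 1, 2, 2, 3].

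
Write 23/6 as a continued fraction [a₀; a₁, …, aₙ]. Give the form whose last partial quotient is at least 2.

23 = 3*6 + 5
6 = 1*5 + 1
5 = 5*1 + 0  (stop)
So 23/6 = [3; 1, 5].

[3; 1, 5]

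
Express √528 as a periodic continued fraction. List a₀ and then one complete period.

[22; 1, 44]

a₀ = ⌊√528⌋ = 22.
With m₀=0, d₀=1 and mₖ₊₁ = dₖaₖ − mₖ, dₖ₊₁ = (n − mₖ₊₁²)/dₖ, aₖ₊₁ = ⌊(a₀+mₖ₊₁)/dₖ₊₁⌋:
  k=1: m=22, d=44, a=1
  k=2: m=22, d=1, a=44
d=1 and a=2a₀=44 at k=2, so the next step gives (m, d) = (22, 44) again — its k=1 value — and the period has length 2.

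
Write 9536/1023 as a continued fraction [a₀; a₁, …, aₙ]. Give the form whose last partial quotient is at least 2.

[9; 3, 9, 7, 5]

9536 = 9*1023 + 329
1023 = 3*329 + 36
329 = 9*36 + 5
36 = 7*5 + 1
5 = 5*1 + 0  (stop)
So 9536/1023 = [9; 3, 9, 7, 5].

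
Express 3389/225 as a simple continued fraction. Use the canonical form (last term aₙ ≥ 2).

3389 = 15×225 + 14
225 = 16×14 + 1
14 = 14×1 + 0  (stop)
So 3389/225 = [15; 16, 14].

[15; 16, 14]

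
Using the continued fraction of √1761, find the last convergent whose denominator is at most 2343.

97483/2323

√1761 = [41; 1, 26, 1, 82, …] (period length 4).
Convergents:
  p_0/q_0 = 41/1
  p_1/q_1 = 42/1
  p_2/q_2 = 1133/27
  p_3/q_3 = 1175/28
  p_4/q_4 = 97483/2323
  p_5/q_5 = 98658/2351
q_4 = 2323 ≤ 2343 < 2351 = q_5, so the answer is 97483/2323.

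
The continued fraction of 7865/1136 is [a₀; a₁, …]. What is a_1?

7865 = 6·1136 + 1049   →  a_0 = 6
1136 = 1·1049 + 87   →  a_1 = 1

1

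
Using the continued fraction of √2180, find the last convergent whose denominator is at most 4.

√2180 = [46; 1, 2, 4, 2, 1, 92, …] (period length 6).
Convergents:
  p_0/q_0 = 46/1
  p_1/q_1 = 47/1
  p_2/q_2 = 140/3
  p_3/q_3 = 607/13
q_2 = 3 ≤ 4 < 13 = q_3, so the answer is 140/3.

140/3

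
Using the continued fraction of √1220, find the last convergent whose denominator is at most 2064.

34195/979

√1220 = [34; 1, 12, 1, 68, …] (period length 4).
Convergents:
  p_0/q_0 = 34/1
  p_1/q_1 = 35/1
  p_2/q_2 = 454/13
  p_3/q_3 = 489/14
  p_4/q_4 = 33706/965
  p_5/q_5 = 34195/979
  p_6/q_6 = 444046/12713
q_5 = 979 ≤ 2064 < 12713 = q_6, so the answer is 34195/979.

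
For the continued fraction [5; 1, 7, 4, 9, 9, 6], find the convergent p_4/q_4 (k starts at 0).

1793/305

Using pₖ = aₖpₖ₋₁ + pₖ₋₂, qₖ = aₖqₖ₋₁ + qₖ₋₂ (with p₋₁=1, p₋₂=0, q₋₁=0, q₋₂=1):
  k=0: a=5, p=5, q=1
  k=1: a=1, p=6, q=1
  k=2: a=7, p=47, q=8
  k=3: a=4, p=194, q=33
  k=4: a=9, p=1793, q=305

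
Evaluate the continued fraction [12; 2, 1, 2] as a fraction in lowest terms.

99/8

Using pₖ = aₖpₖ₋₁ + pₖ₋₂ and qₖ = aₖqₖ₋₁ + qₖ₋₂:
  k=0: a=12, p=12, q=1
  k=1: a=2, p=25, q=2
  k=2: a=1, p=37, q=3
  k=3: a=2, p=99, q=8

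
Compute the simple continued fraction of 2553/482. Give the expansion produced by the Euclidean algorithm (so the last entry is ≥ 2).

2553 = 5×482 + 143
482 = 3×143 + 53
143 = 2×53 + 37
53 = 1×37 + 16
37 = 2×16 + 5
16 = 3×5 + 1
5 = 5×1 + 0  (stop)
So 2553/482 = [5; 3, 2, 1, 2, 3, 5].

[5; 3, 2, 1, 2, 3, 5]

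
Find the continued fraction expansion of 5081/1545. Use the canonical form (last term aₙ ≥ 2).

5081 = 3×1545 + 446
1545 = 3×446 + 207
446 = 2×207 + 32
207 = 6×32 + 15
32 = 2×15 + 2
15 = 7×2 + 1
2 = 2×1 + 0  (stop)
So 5081/1545 = [3; 3, 2, 6, 2, 7, 2].

[3; 3, 2, 6, 2, 7, 2]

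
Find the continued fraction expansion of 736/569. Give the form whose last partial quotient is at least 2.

[1; 3, 2, 2, 5, 6]

736 = 1*569 + 167
569 = 3*167 + 68
167 = 2*68 + 31
68 = 2*31 + 6
31 = 5*6 + 1
6 = 6*1 + 0  (stop)
So 736/569 = [1; 3, 2, 2, 5, 6].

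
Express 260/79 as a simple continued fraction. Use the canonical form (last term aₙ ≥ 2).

[3; 3, 2, 3, 3]

260 = 3·79 + 23
79 = 3·23 + 10
23 = 2·10 + 3
10 = 3·3 + 1
3 = 3·1 + 0  (stop)
So 260/79 = [3; 3, 2, 3, 3].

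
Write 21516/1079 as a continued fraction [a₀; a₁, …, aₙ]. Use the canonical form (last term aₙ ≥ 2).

21516 = 19*1079 + 1015
1079 = 1*1015 + 64
1015 = 15*64 + 55
64 = 1*55 + 9
55 = 6*9 + 1
9 = 9*1 + 0  (stop)
So 21516/1079 = [19; 1, 15, 1, 6, 9].

[19; 1, 15, 1, 6, 9]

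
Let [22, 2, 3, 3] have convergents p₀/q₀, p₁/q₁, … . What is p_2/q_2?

Using pₖ = aₖpₖ₋₁ + pₖ₋₂, qₖ = aₖqₖ₋₁ + qₖ₋₂ (with p₋₁=1, p₋₂=0, q₋₁=0, q₋₂=1):
  k=0: a=22, p=22, q=1
  k=1: a=2, p=45, q=2
  k=2: a=3, p=157, q=7

157/7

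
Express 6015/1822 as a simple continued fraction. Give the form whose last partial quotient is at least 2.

[3; 3, 3, 7, 3, 2, 3]

6015 = 3·1822 + 549
1822 = 3·549 + 175
549 = 3·175 + 24
175 = 7·24 + 7
24 = 3·7 + 3
7 = 2·3 + 1
3 = 3·1 + 0  (stop)
So 6015/1822 = [3; 3, 3, 7, 3, 2, 3].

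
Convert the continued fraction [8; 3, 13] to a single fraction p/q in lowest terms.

333/40

Using pₖ = aₖpₖ₋₁ + pₖ₋₂ and qₖ = aₖqₖ₋₁ + qₖ₋₂:
  k=0: a=8, p=8, q=1
  k=1: a=3, p=25, q=3
  k=2: a=13, p=333, q=40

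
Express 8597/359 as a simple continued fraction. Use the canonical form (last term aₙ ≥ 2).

[23; 1, 17, 1, 8, 2]

8597 = 23×359 + 340
359 = 1×340 + 19
340 = 17×19 + 17
19 = 1×17 + 2
17 = 8×2 + 1
2 = 2×1 + 0  (stop)
So 8597/359 = [23; 1, 17, 1, 8, 2].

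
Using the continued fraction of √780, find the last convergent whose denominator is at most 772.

√780 = [27; 1, 12, 1, 54, …] (period length 4).
Convergents:
  p_0/q_0 = 27/1
  p_1/q_1 = 28/1
  p_2/q_2 = 363/13
  p_3/q_3 = 391/14
  p_4/q_4 = 21477/769
  p_5/q_5 = 21868/783
q_4 = 769 ≤ 772 < 783 = q_5, so the answer is 21477/769.

21477/769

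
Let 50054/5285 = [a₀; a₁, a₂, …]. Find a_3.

50054 = 9·5285 + 2489   →  a_0 = 9
5285 = 2·2489 + 307   →  a_1 = 2
2489 = 8·307 + 33   →  a_2 = 8
307 = 9·33 + 10   →  a_3 = 9

9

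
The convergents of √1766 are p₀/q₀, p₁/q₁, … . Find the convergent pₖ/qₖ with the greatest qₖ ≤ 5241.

√1766 = [42; 42, 84, …] (period length 2).
Convergents:
  p_0/q_0 = 42/1
  p_1/q_1 = 1765/42
  p_2/q_2 = 148302/3529
  p_3/q_3 = 6230449/148260
q_2 = 3529 ≤ 5241 < 148260 = q_3, so the answer is 148302/3529.

148302/3529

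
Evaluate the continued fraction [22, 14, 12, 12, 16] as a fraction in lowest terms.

Using pₖ = aₖpₖ₋₁ + pₖ₋₂ and qₖ = aₖqₖ₋₁ + qₖ₋₂:
  k=0: a=22, p=22, q=1
  k=1: a=14, p=309, q=14
  k=2: a=12, p=3730, q=169
  k=3: a=12, p=45069, q=2042
  k=4: a=16, p=724834, q=32841

724834/32841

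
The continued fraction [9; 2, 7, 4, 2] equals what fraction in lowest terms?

1316/139

Fold from the inside: start with 2/1.
  4 + 1/2 = 9/2
  7 + 2/9 = 65/9
  2 + 9/65 = 139/65
  9 + 65/139 = 1316/139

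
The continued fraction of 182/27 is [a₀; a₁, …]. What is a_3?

182 = 6·27 + 20   →  a_0 = 6
27 = 1·20 + 7   →  a_1 = 1
20 = 2·7 + 6   →  a_2 = 2
7 = 1·6 + 1   →  a_3 = 1

1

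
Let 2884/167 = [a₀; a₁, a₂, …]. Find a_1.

2884 = 17·167 + 45   →  a_0 = 17
167 = 3·45 + 32   →  a_1 = 3

3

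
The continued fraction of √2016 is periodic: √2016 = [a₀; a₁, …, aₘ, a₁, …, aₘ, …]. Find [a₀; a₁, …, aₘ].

a₀ = ⌊√2016⌋ = 44.
With m₀=0, d₀=1 and mₖ₊₁ = dₖaₖ − mₖ, dₖ₊₁ = (n − mₖ₊₁²)/dₖ, aₖ₊₁ = ⌊(a₀+mₖ₊₁)/dₖ₊₁⌋:
  k=1: m=44, d=80, a=1
  k=2: m=36, d=9, a=8
  k=3: m=36, d=80, a=1
  k=4: m=44, d=1, a=88
d=1 and a=2a₀=88 at k=4, so the next step gives (m, d) = (44, 80) again — its k=1 value — and the period has length 4.

[44; 1, 8, 1, 88]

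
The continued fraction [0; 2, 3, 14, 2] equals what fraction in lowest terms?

Using pₖ = aₖpₖ₋₁ + pₖ₋₂ and qₖ = aₖqₖ₋₁ + qₖ₋₂:
  k=0: a=0, p=0, q=1
  k=1: a=2, p=1, q=2
  k=2: a=3, p=3, q=7
  k=3: a=14, p=43, q=100
  k=4: a=2, p=89, q=207

89/207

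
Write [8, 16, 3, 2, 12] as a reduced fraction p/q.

Fold from the inside: start with 12/1.
  2 + 1/12 = 25/12
  3 + 12/25 = 87/25
  16 + 25/87 = 1417/87
  8 + 87/1417 = 11423/1417

11423/1417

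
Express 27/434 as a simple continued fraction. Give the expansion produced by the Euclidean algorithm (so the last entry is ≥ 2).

[0; 16, 13, 2]

27 = 0·434 + 27
434 = 16·27 + 2
27 = 13·2 + 1
2 = 2·1 + 0  (stop)
So 27/434 = [0; 16, 13, 2].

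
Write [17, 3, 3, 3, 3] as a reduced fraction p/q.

Using pₖ = aₖpₖ₋₁ + pₖ₋₂ and qₖ = aₖqₖ₋₁ + qₖ₋₂:
  k=0: a=17, p=17, q=1
  k=1: a=3, p=52, q=3
  k=2: a=3, p=173, q=10
  k=3: a=3, p=571, q=33
  k=4: a=3, p=1886, q=109

1886/109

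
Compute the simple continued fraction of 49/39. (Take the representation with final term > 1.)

[1; 3, 1, 9]

49 = 1*39 + 10
39 = 3*10 + 9
10 = 1*9 + 1
9 = 9*1 + 0  (stop)
So 49/39 = [1; 3, 1, 9].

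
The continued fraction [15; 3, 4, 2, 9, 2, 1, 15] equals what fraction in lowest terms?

204269/13342

Fold from the inside: start with 15/1.
  1 + 1/15 = 16/15
  2 + 15/16 = 47/16
  9 + 16/47 = 439/47
  2 + 47/439 = 925/439
  4 + 439/925 = 4139/925
  3 + 925/4139 = 13342/4139
  15 + 4139/13342 = 204269/13342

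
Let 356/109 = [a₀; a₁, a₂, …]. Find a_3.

3

356 = 3·109 + 29   →  a_0 = 3
109 = 3·29 + 22   →  a_1 = 3
29 = 1·22 + 7   →  a_2 = 1
22 = 3·7 + 1   →  a_3 = 3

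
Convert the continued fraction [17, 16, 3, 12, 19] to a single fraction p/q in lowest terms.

Using pₖ = aₖpₖ₋₁ + pₖ₋₂ and qₖ = aₖqₖ₋₁ + qₖ₋₂:
  k=0: a=17, p=17, q=1
  k=1: a=16, p=273, q=16
  k=2: a=3, p=836, q=49
  k=3: a=12, p=10305, q=604
  k=4: a=19, p=196631, q=11525

196631/11525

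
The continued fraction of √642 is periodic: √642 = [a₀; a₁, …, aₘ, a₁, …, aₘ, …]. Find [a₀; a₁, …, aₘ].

a₀ = ⌊√642⌋ = 25.

[25; 2, 1, 24, 1, 2, 50]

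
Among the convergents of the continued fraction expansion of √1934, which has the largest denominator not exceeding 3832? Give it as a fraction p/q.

√1934 = [43; 1, 42, 1, 86, …] (period length 4).
Convergents:
  p_0/q_0 = 43/1
  p_1/q_1 = 44/1
  p_2/q_2 = 1891/43
  p_3/q_3 = 1935/44
  p_4/q_4 = 168301/3827
  p_5/q_5 = 170236/3871
q_4 = 3827 ≤ 3832 < 3871 = q_5, so the answer is 168301/3827.

168301/3827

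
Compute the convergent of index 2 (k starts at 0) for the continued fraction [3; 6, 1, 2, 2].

Using pₖ = aₖpₖ₋₁ + pₖ₋₂, qₖ = aₖqₖ₋₁ + qₖ₋₂ (with p₋₁=1, p₋₂=0, q₋₁=0, q₋₂=1):
  k=0: a=3, p=3, q=1
  k=1: a=6, p=19, q=6
  k=2: a=1, p=22, q=7

22/7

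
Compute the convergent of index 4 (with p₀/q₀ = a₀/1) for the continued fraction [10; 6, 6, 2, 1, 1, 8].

Using pₖ = aₖpₖ₋₁ + pₖ₋₂, qₖ = aₖqₖ₋₁ + qₖ₋₂ (with p₋₁=1, p₋₂=0, q₋₁=0, q₋₂=1):
  k=0: a=10, p=10, q=1
  k=1: a=6, p=61, q=6
  k=2: a=6, p=376, q=37
  k=3: a=2, p=813, q=80
  k=4: a=1, p=1189, q=117

1189/117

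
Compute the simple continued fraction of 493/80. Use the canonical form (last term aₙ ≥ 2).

[6; 6, 6, 2]

493 = 6*80 + 13
80 = 6*13 + 2
13 = 6*2 + 1
2 = 2*1 + 0  (stop)
So 493/80 = [6; 6, 6, 2].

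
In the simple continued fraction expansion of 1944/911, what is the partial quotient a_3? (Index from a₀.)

1944 = 2·911 + 122   →  a_0 = 2
911 = 7·122 + 57   →  a_1 = 7
122 = 2·57 + 8   →  a_2 = 2
57 = 7·8 + 1   →  a_3 = 7

7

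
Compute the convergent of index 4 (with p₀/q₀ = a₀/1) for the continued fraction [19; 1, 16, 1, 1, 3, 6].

Using pₖ = aₖpₖ₋₁ + pₖ₋₂, qₖ = aₖqₖ₋₁ + qₖ₋₂ (with p₋₁=1, p₋₂=0, q₋₁=0, q₋₂=1):
  k=0: a=19, p=19, q=1
  k=1: a=1, p=20, q=1
  k=2: a=16, p=339, q=17
  k=3: a=1, p=359, q=18
  k=4: a=1, p=698, q=35

698/35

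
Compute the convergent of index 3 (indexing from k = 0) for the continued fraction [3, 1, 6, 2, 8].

58/15

Using pₖ = aₖpₖ₋₁ + pₖ₋₂, qₖ = aₖqₖ₋₁ + qₖ₋₂ (with p₋₁=1, p₋₂=0, q₋₁=0, q₋₂=1):
  k=0: a=3, p=3, q=1
  k=1: a=1, p=4, q=1
  k=2: a=6, p=27, q=7
  k=3: a=2, p=58, q=15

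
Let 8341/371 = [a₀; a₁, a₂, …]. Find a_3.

1

8341 = 22·371 + 179   →  a_0 = 22
371 = 2·179 + 13   →  a_1 = 2
179 = 13·13 + 10   →  a_2 = 13
13 = 1·10 + 3   →  a_3 = 1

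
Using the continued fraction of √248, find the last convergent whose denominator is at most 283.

√248 = [15; 1, 2, 1, 30, …] (period length 4).
Convergents:
  p_0/q_0 = 15/1
  p_1/q_1 = 16/1
  p_2/q_2 = 47/3
  p_3/q_3 = 63/4
  p_4/q_4 = 1937/123
  p_5/q_5 = 2000/127
  p_6/q_6 = 5937/377
q_5 = 127 ≤ 283 < 377 = q_6, so the answer is 2000/127.

2000/127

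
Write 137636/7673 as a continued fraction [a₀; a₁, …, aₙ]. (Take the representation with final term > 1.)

137636 = 17·7673 + 7195
7673 = 1·7195 + 478
7195 = 15·478 + 25
478 = 19·25 + 3
25 = 8·3 + 1
3 = 3·1 + 0  (stop)
So 137636/7673 = [17; 1, 15, 19, 8, 3].

[17; 1, 15, 19, 8, 3]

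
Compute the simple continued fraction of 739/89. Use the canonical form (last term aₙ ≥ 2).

[8; 3, 3, 2, 1, 2]

739 = 8·89 + 27
89 = 3·27 + 8
27 = 3·8 + 3
8 = 2·3 + 2
3 = 1·2 + 1
2 = 2·1 + 0  (stop)
So 739/89 = [8; 3, 3, 2, 1, 2].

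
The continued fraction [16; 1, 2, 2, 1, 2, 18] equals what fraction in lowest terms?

8285/496

Using pₖ = aₖpₖ₋₁ + pₖ₋₂ and qₖ = aₖqₖ₋₁ + qₖ₋₂:
  k=0: a=16, p=16, q=1
  k=1: a=1, p=17, q=1
  k=2: a=2, p=50, q=3
  k=3: a=2, p=117, q=7
  k=4: a=1, p=167, q=10
  k=5: a=2, p=451, q=27
  k=6: a=18, p=8285, q=496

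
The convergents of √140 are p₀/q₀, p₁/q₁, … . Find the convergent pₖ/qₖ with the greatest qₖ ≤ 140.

√140 = [11; 1, 4, 1, 22, …] (period length 4).
Convergents:
  p_0/q_0 = 11/1
  p_1/q_1 = 12/1
  p_2/q_2 = 59/5
  p_3/q_3 = 71/6
  p_4/q_4 = 1621/137
  p_5/q_5 = 1692/143
q_4 = 137 ≤ 140 < 143 = q_5, so the answer is 1621/137.

1621/137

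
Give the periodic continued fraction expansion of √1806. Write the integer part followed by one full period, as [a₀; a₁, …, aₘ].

[42; 2, 84]

a₀ = ⌊√1806⌋ = 42.
With m₀=0, d₀=1 and mₖ₊₁ = dₖaₖ − mₖ, dₖ₊₁ = (n − mₖ₊₁²)/dₖ, aₖ₊₁ = ⌊(a₀+mₖ₊₁)/dₖ₊₁⌋:
  k=1: m=42, d=42, a=2
  k=2: m=42, d=1, a=84
d=1 and a=2a₀=84 at k=2, so the next step gives (m, d) = (42, 42) again — its k=1 value — and the period has length 2.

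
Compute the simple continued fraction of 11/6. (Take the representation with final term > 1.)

11 = 1·6 + 5
6 = 1·5 + 1
5 = 5·1 + 0  (stop)
So 11/6 = [1; 1, 5].

[1; 1, 5]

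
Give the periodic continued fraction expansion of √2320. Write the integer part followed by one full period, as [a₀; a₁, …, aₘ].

[48; 6, 96]

a₀ = ⌊√2320⌋ = 48.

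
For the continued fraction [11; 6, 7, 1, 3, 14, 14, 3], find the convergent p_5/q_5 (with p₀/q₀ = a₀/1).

Using pₖ = aₖpₖ₋₁ + pₖ₋₂, qₖ = aₖqₖ₋₁ + qₖ₋₂ (with p₋₁=1, p₋₂=0, q₋₁=0, q₋₂=1):
  k=0: a=11, p=11, q=1
  k=1: a=6, p=67, q=6
  k=2: a=7, p=480, q=43
  k=3: a=1, p=547, q=49
  k=4: a=3, p=2121, q=190
  k=5: a=14, p=30241, q=2709

30241/2709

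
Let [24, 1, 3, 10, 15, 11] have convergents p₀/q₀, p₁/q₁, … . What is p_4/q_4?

15324/619

Using pₖ = aₖpₖ₋₁ + pₖ₋₂, qₖ = aₖqₖ₋₁ + qₖ₋₂ (with p₋₁=1, p₋₂=0, q₋₁=0, q₋₂=1):
  k=0: a=24, p=24, q=1
  k=1: a=1, p=25, q=1
  k=2: a=3, p=99, q=4
  k=3: a=10, p=1015, q=41
  k=4: a=15, p=15324, q=619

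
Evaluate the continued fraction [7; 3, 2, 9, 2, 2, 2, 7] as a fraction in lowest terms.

44696/6133

Fold from the inside: start with 7/1.
  2 + 1/7 = 15/7
  2 + 7/15 = 37/15
  2 + 15/37 = 89/37
  9 + 37/89 = 838/89
  2 + 89/838 = 1765/838
  3 + 838/1765 = 6133/1765
  7 + 1765/6133 = 44696/6133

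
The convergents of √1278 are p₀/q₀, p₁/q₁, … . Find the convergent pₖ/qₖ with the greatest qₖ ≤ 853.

10260/287

√1278 = [35; 1, 2, 1, 70, …] (period length 4).
Convergents:
  p_0/q_0 = 35/1
  p_1/q_1 = 36/1
  p_2/q_2 = 107/3
  p_3/q_3 = 143/4
  p_4/q_4 = 10117/283
  p_5/q_5 = 10260/287
  p_6/q_6 = 30637/857
q_5 = 287 ≤ 853 < 857 = q_6, so the answer is 10260/287.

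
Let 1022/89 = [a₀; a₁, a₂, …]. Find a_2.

1022 = 11·89 + 43   →  a_0 = 11
89 = 2·43 + 3   →  a_1 = 2
43 = 14·3 + 1   →  a_2 = 14

14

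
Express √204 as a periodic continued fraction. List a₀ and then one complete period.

[14; 3, 1, 1, 6, 1, 1, 3, 28]

a₀ = ⌊√204⌋ = 14.
With m₀=0, d₀=1 and mₖ₊₁ = dₖaₖ − mₖ, dₖ₊₁ = (n − mₖ₊₁²)/dₖ, aₖ₊₁ = ⌊(a₀+mₖ₊₁)/dₖ₊₁⌋:
  k=1: m=14, d=8, a=3
  k=2: m=10, d=13, a=1
  k=3: m=3, d=15, a=1
  k=4: m=12, d=4, a=6
  k=5: m=12, d=15, a=1
  k=6: m=3, d=13, a=1
  k=7: m=10, d=8, a=3
  k=8: m=14, d=1, a=28
d=1 and a=2a₀=28 at k=8, so the next step gives (m, d) = (14, 8) again — its k=1 value — and the period has length 8.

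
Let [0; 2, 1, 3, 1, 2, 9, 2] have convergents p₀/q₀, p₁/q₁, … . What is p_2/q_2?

1/3

Using pₖ = aₖpₖ₋₁ + pₖ₋₂, qₖ = aₖqₖ₋₁ + qₖ₋₂ (with p₋₁=1, p₋₂=0, q₋₁=0, q₋₂=1):
  k=0: a=0, p=0, q=1
  k=1: a=2, p=1, q=2
  k=2: a=1, p=1, q=3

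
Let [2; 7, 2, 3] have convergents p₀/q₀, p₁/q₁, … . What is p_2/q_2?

32/15

Using pₖ = aₖpₖ₋₁ + pₖ₋₂, qₖ = aₖqₖ₋₁ + qₖ₋₂ (with p₋₁=1, p₋₂=0, q₋₁=0, q₋₂=1):
  k=0: a=2, p=2, q=1
  k=1: a=7, p=15, q=7
  k=2: a=2, p=32, q=15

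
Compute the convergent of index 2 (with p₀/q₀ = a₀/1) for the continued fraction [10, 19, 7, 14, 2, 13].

1347/134

Using pₖ = aₖpₖ₋₁ + pₖ₋₂, qₖ = aₖqₖ₋₁ + qₖ₋₂ (with p₋₁=1, p₋₂=0, q₋₁=0, q₋₂=1):
  k=0: a=10, p=10, q=1
  k=1: a=19, p=191, q=19
  k=2: a=7, p=1347, q=134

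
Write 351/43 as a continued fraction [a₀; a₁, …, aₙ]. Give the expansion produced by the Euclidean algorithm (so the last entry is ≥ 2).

351 = 8·43 + 7
43 = 6·7 + 1
7 = 7·1 + 0  (stop)
So 351/43 = [8; 6, 7].

[8; 6, 7]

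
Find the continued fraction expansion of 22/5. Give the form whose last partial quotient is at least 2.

[4; 2, 2]

22 = 4·5 + 2
5 = 2·2 + 1
2 = 2·1 + 0  (stop)
So 22/5 = [4; 2, 2].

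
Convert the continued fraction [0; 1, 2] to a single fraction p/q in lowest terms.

Using pₖ = aₖpₖ₋₁ + pₖ₋₂ and qₖ = aₖqₖ₋₁ + qₖ₋₂:
  k=0: a=0, p=0, q=1
  k=1: a=1, p=1, q=1
  k=2: a=2, p=2, q=3

2/3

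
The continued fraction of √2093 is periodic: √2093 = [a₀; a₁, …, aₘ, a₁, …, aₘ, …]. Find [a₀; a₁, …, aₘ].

a₀ = ⌊√2093⌋ = 45.
With m₀=0, d₀=1 and mₖ₊₁ = dₖaₖ − mₖ, dₖ₊₁ = (n − mₖ₊₁²)/dₖ, aₖ₊₁ = ⌊(a₀+mₖ₊₁)/dₖ₊₁⌋:
  k=1: m=45, d=68, a=1
  k=2: m=23, d=23, a=2
  k=3: m=23, d=68, a=1
  k=4: m=45, d=1, a=90
d=1 and a=2a₀=90 at k=4, so the next step gives (m, d) = (45, 68) again — its k=1 value — and the period has length 4.

[45; 1, 2, 1, 90]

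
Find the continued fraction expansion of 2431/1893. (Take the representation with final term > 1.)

[1; 3, 1, 1, 12, 1, 19]

2431 = 1*1893 + 538
1893 = 3*538 + 279
538 = 1*279 + 259
279 = 1*259 + 20
259 = 12*20 + 19
20 = 1*19 + 1
19 = 19*1 + 0  (stop)
So 2431/1893 = [1; 3, 1, 1, 12, 1, 19].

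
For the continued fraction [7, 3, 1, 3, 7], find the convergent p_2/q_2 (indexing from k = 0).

29/4

Using pₖ = aₖpₖ₋₁ + pₖ₋₂, qₖ = aₖqₖ₋₁ + qₖ₋₂ (with p₋₁=1, p₋₂=0, q₋₁=0, q₋₂=1):
  k=0: a=7, p=7, q=1
  k=1: a=3, p=22, q=3
  k=2: a=1, p=29, q=4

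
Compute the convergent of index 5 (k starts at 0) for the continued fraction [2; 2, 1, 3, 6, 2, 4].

Using pₖ = aₖpₖ₋₁ + pₖ₋₂, qₖ = aₖqₖ₋₁ + qₖ₋₂ (with p₋₁=1, p₋₂=0, q₋₁=0, q₋₂=1):
  k=0: a=2, p=2, q=1
  k=1: a=2, p=5, q=2
  k=2: a=1, p=7, q=3
  k=3: a=3, p=26, q=11
  k=4: a=6, p=163, q=69
  k=5: a=2, p=352, q=149

352/149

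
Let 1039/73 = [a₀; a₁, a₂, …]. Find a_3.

1039 = 14·73 + 17   →  a_0 = 14
73 = 4·17 + 5   →  a_1 = 4
17 = 3·5 + 2   →  a_2 = 3
5 = 2·2 + 1   →  a_3 = 2

2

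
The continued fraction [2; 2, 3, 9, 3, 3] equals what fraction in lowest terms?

1631/671

Fold from the inside: start with 3/1.
  3 + 1/3 = 10/3
  9 + 3/10 = 93/10
  3 + 10/93 = 289/93
  2 + 93/289 = 671/289
  2 + 289/671 = 1631/671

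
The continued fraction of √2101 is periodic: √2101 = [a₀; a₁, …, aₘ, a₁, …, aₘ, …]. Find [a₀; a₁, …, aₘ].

a₀ = ⌊√2101⌋ = 45.
With m₀=0, d₀=1 and mₖ₊₁ = dₖaₖ − mₖ, dₖ₊₁ = (n − mₖ₊₁²)/dₖ, aₖ₊₁ = ⌊(a₀+mₖ₊₁)/dₖ₊₁⌋:
  k=1: m=45, d=76, a=1
  k=2: m=31, d=15, a=5
  k=3: m=44, d=11, a=8
  k=4: m=44, d=15, a=5
  k=5: m=31, d=76, a=1
  k=6: m=45, d=1, a=90
d=1 and a=2a₀=90 at k=6, so the next step gives (m, d) = (45, 76) again — its k=1 value — and the period has length 6.

[45; 1, 5, 8, 5, 1, 90]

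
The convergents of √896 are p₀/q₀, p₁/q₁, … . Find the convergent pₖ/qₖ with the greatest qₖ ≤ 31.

√896 = [29; 1, 13, 1, 58, …] (period length 4).
Convergents:
  p_0/q_0 = 29/1
  p_1/q_1 = 30/1
  p_2/q_2 = 419/14
  p_3/q_3 = 449/15
  p_4/q_4 = 26461/884
q_3 = 15 ≤ 31 < 884 = q_4, so the answer is 449/15.

449/15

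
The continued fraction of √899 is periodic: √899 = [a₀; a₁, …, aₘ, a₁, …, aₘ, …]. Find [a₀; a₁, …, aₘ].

[29; 1, 58]

a₀ = ⌊√899⌋ = 29.
With m₀=0, d₀=1 and mₖ₊₁ = dₖaₖ − mₖ, dₖ₊₁ = (n − mₖ₊₁²)/dₖ, aₖ₊₁ = ⌊(a₀+mₖ₊₁)/dₖ₊₁⌋:
  k=1: m=29, d=58, a=1
  k=2: m=29, d=1, a=58
d=1 and a=2a₀=58 at k=2, so the next step gives (m, d) = (29, 58) again — its k=1 value — and the period has length 2.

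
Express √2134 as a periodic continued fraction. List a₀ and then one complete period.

[46; 5, 8, 5, 92]

a₀ = ⌊√2134⌋ = 46.
With m₀=0, d₀=1 and mₖ₊₁ = dₖaₖ − mₖ, dₖ₊₁ = (n − mₖ₊₁²)/dₖ, aₖ₊₁ = ⌊(a₀+mₖ₊₁)/dₖ₊₁⌋:
  k=1: m=46, d=18, a=5
  k=2: m=44, d=11, a=8
  k=3: m=44, d=18, a=5
  k=4: m=46, d=1, a=92
d=1 and a=2a₀=92 at k=4, so the next step gives (m, d) = (46, 18) again — its k=1 value — and the period has length 4.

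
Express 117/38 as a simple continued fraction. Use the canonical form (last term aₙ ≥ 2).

117 = 3·38 + 3
38 = 12·3 + 2
3 = 1·2 + 1
2 = 2·1 + 0  (stop)
So 117/38 = [3; 12, 1, 2].

[3; 12, 1, 2]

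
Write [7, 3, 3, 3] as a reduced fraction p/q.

Using pₖ = aₖpₖ₋₁ + pₖ₋₂ and qₖ = aₖqₖ₋₁ + qₖ₋₂:
  k=0: a=7, p=7, q=1
  k=1: a=3, p=22, q=3
  k=2: a=3, p=73, q=10
  k=3: a=3, p=241, q=33

241/33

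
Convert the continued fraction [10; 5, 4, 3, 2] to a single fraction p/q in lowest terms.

1600/157

Fold from the inside: start with 2/1.
  3 + 1/2 = 7/2
  4 + 2/7 = 30/7
  5 + 7/30 = 157/30
  10 + 30/157 = 1600/157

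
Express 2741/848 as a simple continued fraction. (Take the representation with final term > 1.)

[3; 4, 3, 3, 1, 1, 8]

2741 = 3·848 + 197
848 = 4·197 + 60
197 = 3·60 + 17
60 = 3·17 + 9
17 = 1·9 + 8
9 = 1·8 + 1
8 = 8·1 + 0  (stop)
So 2741/848 = [3; 4, 3, 3, 1, 1, 8].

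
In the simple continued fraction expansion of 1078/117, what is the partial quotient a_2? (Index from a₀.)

1078 = 9·117 + 25   →  a_0 = 9
117 = 4·25 + 17   →  a_1 = 4
25 = 1·17 + 8   →  a_2 = 1

1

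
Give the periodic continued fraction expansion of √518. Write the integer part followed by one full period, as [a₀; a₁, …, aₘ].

a₀ = ⌊√518⌋ = 22.
With m₀=0, d₀=1 and mₖ₊₁ = dₖaₖ − mₖ, dₖ₊₁ = (n − mₖ₊₁²)/dₖ, aₖ₊₁ = ⌊(a₀+mₖ₊₁)/dₖ₊₁⌋:
  k=1: m=22, d=34, a=1
  k=2: m=12, d=11, a=3
  k=3: m=21, d=7, a=6
  k=4: m=21, d=11, a=3
  k=5: m=12, d=34, a=1
  k=6: m=22, d=1, a=44
d=1 and a=2a₀=44 at k=6, so the next step gives (m, d) = (22, 34) again — its k=1 value — and the period has length 6.

[22; 1, 3, 6, 3, 1, 44]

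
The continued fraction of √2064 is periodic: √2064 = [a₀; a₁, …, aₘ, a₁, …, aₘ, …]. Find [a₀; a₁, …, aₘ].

a₀ = ⌊√2064⌋ = 45.
With m₀=0, d₀=1 and mₖ₊₁ = dₖaₖ − mₖ, dₖ₊₁ = (n − mₖ₊₁²)/dₖ, aₖ₊₁ = ⌊(a₀+mₖ₊₁)/dₖ₊₁⌋:
  k=1: m=45, d=39, a=2
  k=2: m=33, d=25, a=3
  k=3: m=42, d=12, a=7
  k=4: m=42, d=25, a=3
  k=5: m=33, d=39, a=2
  k=6: m=45, d=1, a=90
d=1 and a=2a₀=90 at k=6, so the next step gives (m, d) = (45, 39) again — its k=1 value — and the period has length 6.

[45; 2, 3, 7, 3, 2, 90]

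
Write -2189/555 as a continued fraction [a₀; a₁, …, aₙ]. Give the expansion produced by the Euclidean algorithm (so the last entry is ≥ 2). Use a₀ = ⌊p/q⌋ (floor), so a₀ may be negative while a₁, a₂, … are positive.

[-4; 17, 1, 9, 3]

-2189 = -4×555 + 31
555 = 17×31 + 28
31 = 1×28 + 3
28 = 9×3 + 1
3 = 3×1 + 0  (stop)
So -2189/555 = [-4; 17, 1, 9, 3].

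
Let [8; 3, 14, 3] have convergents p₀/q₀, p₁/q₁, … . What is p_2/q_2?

358/43

Using pₖ = aₖpₖ₋₁ + pₖ₋₂, qₖ = aₖqₖ₋₁ + qₖ₋₂ (with p₋₁=1, p₋₂=0, q₋₁=0, q₋₂=1):
  k=0: a=8, p=8, q=1
  k=1: a=3, p=25, q=3
  k=2: a=14, p=358, q=43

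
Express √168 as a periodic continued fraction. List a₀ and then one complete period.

[12; 1, 24]

a₀ = ⌊√168⌋ = 12.
With m₀=0, d₀=1 and mₖ₊₁ = dₖaₖ − mₖ, dₖ₊₁ = (n − mₖ₊₁²)/dₖ, aₖ₊₁ = ⌊(a₀+mₖ₊₁)/dₖ₊₁⌋:
  k=1: m=12, d=24, a=1
  k=2: m=12, d=1, a=24
d=1 and a=2a₀=24 at k=2, so the next step gives (m, d) = (12, 24) again — its k=1 value — and the period has length 2.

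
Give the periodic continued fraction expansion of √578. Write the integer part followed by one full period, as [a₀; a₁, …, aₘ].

a₀ = ⌊√578⌋ = 24.
With m₀=0, d₀=1 and mₖ₊₁ = dₖaₖ − mₖ, dₖ₊₁ = (n − mₖ₊₁²)/dₖ, aₖ₊₁ = ⌊(a₀+mₖ₊₁)/dₖ₊₁⌋:
  k=1: m=24, d=2, a=24
  k=2: m=24, d=1, a=48
d=1 and a=2a₀=48 at k=2, so the next step gives (m, d) = (24, 2) again — its k=1 value — and the period has length 2.

[24; 24, 48]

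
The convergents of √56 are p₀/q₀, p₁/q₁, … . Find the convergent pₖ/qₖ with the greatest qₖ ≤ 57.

217/29

√56 = [7; 2, 14, …] (period length 2).
Convergents:
  p_0/q_0 = 7/1
  p_1/q_1 = 15/2
  p_2/q_2 = 217/29
  p_3/q_3 = 449/60
q_2 = 29 ≤ 57 < 60 = q_3, so the answer is 217/29.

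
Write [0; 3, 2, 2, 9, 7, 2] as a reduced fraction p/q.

715/2434

Using pₖ = aₖpₖ₋₁ + pₖ₋₂ and qₖ = aₖqₖ₋₁ + qₖ₋₂:
  k=0: a=0, p=0, q=1
  k=1: a=3, p=1, q=3
  k=2: a=2, p=2, q=7
  k=3: a=2, p=5, q=17
  k=4: a=9, p=47, q=160
  k=5: a=7, p=334, q=1137
  k=6: a=2, p=715, q=2434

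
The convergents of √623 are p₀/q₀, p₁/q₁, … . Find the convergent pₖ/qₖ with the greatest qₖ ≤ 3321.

√623 = [24; 1, 23, 1, 48, …] (period length 4).
Convergents:
  p_0/q_0 = 24/1
  p_1/q_1 = 25/1
  p_2/q_2 = 599/24
  p_3/q_3 = 624/25
  p_4/q_4 = 30551/1224
  p_5/q_5 = 31175/1249
  p_6/q_6 = 747576/29951
q_5 = 1249 ≤ 3321 < 29951 = q_6, so the answer is 31175/1249.

31175/1249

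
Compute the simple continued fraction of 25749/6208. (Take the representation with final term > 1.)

25749 = 4×6208 + 917
6208 = 6×917 + 706
917 = 1×706 + 211
706 = 3×211 + 73
211 = 2×73 + 65
73 = 1×65 + 8
65 = 8×8 + 1
8 = 8×1 + 0  (stop)
So 25749/6208 = [4; 6, 1, 3, 2, 1, 8, 8].

[4; 6, 1, 3, 2, 1, 8, 8]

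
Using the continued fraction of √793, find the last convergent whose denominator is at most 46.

√793 = [28; 6, 4, 6, 56, …] (period length 4).
Convergents:
  p_0/q_0 = 28/1
  p_1/q_1 = 169/6
  p_2/q_2 = 704/25
  p_3/q_3 = 4393/156
q_2 = 25 ≤ 46 < 156 = q_3, so the answer is 704/25.

704/25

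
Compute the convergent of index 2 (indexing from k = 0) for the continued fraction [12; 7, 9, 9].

777/64

Using pₖ = aₖpₖ₋₁ + pₖ₋₂, qₖ = aₖqₖ₋₁ + qₖ₋₂ (with p₋₁=1, p₋₂=0, q₋₁=0, q₋₂=1):
  k=0: a=12, p=12, q=1
  k=1: a=7, p=85, q=7
  k=2: a=9, p=777, q=64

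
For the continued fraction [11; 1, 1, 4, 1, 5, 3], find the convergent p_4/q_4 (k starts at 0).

127/11

Using pₖ = aₖpₖ₋₁ + pₖ₋₂, qₖ = aₖqₖ₋₁ + qₖ₋₂ (with p₋₁=1, p₋₂=0, q₋₁=0, q₋₂=1):
  k=0: a=11, p=11, q=1
  k=1: a=1, p=12, q=1
  k=2: a=1, p=23, q=2
  k=3: a=4, p=104, q=9
  k=4: a=1, p=127, q=11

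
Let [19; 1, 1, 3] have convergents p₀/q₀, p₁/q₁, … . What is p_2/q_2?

Using pₖ = aₖpₖ₋₁ + pₖ₋₂, qₖ = aₖqₖ₋₁ + qₖ₋₂ (with p₋₁=1, p₋₂=0, q₋₁=0, q₋₂=1):
  k=0: a=19, p=19, q=1
  k=1: a=1, p=20, q=1
  k=2: a=1, p=39, q=2

39/2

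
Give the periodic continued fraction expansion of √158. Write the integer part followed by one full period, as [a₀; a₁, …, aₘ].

[12; 1, 1, 3, 12, 3, 1, 1, 24]

a₀ = ⌊√158⌋ = 12.
With m₀=0, d₀=1 and mₖ₊₁ = dₖaₖ − mₖ, dₖ₊₁ = (n − mₖ₊₁²)/dₖ, aₖ₊₁ = ⌊(a₀+mₖ₊₁)/dₖ₊₁⌋:
  k=1: m=12, d=14, a=1
  k=2: m=2, d=11, a=1
  k=3: m=9, d=7, a=3
  k=4: m=12, d=2, a=12
  k=5: m=12, d=7, a=3
  k=6: m=9, d=11, a=1
  k=7: m=2, d=14, a=1
  k=8: m=12, d=1, a=24
d=1 and a=2a₀=24 at k=8, so the next step gives (m, d) = (12, 14) again — its k=1 value — and the period has length 8.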